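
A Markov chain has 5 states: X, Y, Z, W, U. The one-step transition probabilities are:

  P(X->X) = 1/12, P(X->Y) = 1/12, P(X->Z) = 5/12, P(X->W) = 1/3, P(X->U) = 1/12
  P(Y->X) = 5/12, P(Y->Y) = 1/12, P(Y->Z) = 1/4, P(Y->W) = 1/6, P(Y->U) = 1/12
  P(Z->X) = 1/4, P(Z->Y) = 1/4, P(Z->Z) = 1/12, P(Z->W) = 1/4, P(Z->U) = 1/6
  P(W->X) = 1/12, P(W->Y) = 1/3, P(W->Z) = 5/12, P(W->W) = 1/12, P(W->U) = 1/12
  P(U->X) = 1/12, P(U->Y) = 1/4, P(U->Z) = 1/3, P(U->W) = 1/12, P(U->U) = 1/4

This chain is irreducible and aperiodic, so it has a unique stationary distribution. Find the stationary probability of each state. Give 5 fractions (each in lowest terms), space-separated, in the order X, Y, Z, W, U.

The stationary distribution satisfies pi = pi * P, i.e.:
  pi_X = 1/12*pi_X + 5/12*pi_Y + 1/4*pi_Z + 1/12*pi_W + 1/12*pi_U
  pi_Y = 1/12*pi_X + 1/12*pi_Y + 1/4*pi_Z + 1/3*pi_W + 1/4*pi_U
  pi_Z = 5/12*pi_X + 1/4*pi_Y + 1/12*pi_Z + 5/12*pi_W + 1/3*pi_U
  pi_W = 1/3*pi_X + 1/6*pi_Y + 1/4*pi_Z + 1/12*pi_W + 1/12*pi_U
  pi_U = 1/12*pi_X + 1/12*pi_Y + 1/6*pi_Z + 1/12*pi_W + 1/4*pi_U
with normalization: pi_X + pi_Y + pi_Z + pi_W + pi_U = 1.

Using the first 4 balance equations plus normalization, the linear system A*pi = b is:
  [-11/12, 5/12, 1/4, 1/12, 1/12] . pi = 0
  [1/12, -11/12, 1/4, 1/3, 1/4] . pi = 0
  [5/12, 1/4, -11/12, 5/12, 1/3] . pi = 0
  [1/3, 1/6, 1/4, -11/12, 1/12] . pi = 0
  [1, 1, 1, 1, 1] . pi = 1

Solving yields:
  pi_X = 667/3392
  pi_Y = 679/3392
  pi_Z = 237/848
  pi_W = 83/424
  pi_U = 217/1696

Verification (pi * P):
  667/3392*1/12 + 679/3392*5/12 + 237/848*1/4 + 83/424*1/12 + 217/1696*1/12 = 667/3392 = pi_X  (ok)
  667/3392*1/12 + 679/3392*1/12 + 237/848*1/4 + 83/424*1/3 + 217/1696*1/4 = 679/3392 = pi_Y  (ok)
  667/3392*5/12 + 679/3392*1/4 + 237/848*1/12 + 83/424*5/12 + 217/1696*1/3 = 237/848 = pi_Z  (ok)
  667/3392*1/3 + 679/3392*1/6 + 237/848*1/4 + 83/424*1/12 + 217/1696*1/12 = 83/424 = pi_W  (ok)
  667/3392*1/12 + 679/3392*1/12 + 237/848*1/6 + 83/424*1/12 + 217/1696*1/4 = 217/1696 = pi_U  (ok)

Answer: 667/3392 679/3392 237/848 83/424 217/1696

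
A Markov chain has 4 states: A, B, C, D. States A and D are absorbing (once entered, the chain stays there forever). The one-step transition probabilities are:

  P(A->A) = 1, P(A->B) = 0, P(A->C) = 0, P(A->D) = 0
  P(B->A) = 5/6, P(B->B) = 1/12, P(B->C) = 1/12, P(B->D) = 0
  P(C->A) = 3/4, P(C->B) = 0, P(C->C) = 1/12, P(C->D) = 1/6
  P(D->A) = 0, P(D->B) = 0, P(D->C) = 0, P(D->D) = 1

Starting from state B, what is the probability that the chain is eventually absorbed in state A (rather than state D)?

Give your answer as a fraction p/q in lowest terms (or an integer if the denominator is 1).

Let a_i = P(absorbed in A | start in state i).
Boundary conditions: a_A = 1, a_D = 0.
For each transient state i, a_i = sum_j P(i->j) * a_j:
  a_B = 5/6*a_A + 1/12*a_B + 1/12*a_C + 0*a_D
  a_C = 3/4*a_A + 0*a_B + 1/12*a_C + 1/6*a_D

Substituting a_A = 1 and a_D = 0, rearrange to (I - Q) a = r where r[i] = P(i -> A):
  [11/12, -1/12] . (a_B, a_C) = 5/6
  [0, 11/12] . (a_B, a_C) = 3/4

Solving yields:
  a_B = 119/121
  a_C = 9/11

Starting state is B, so the absorption probability is a_B = 119/121.

Answer: 119/121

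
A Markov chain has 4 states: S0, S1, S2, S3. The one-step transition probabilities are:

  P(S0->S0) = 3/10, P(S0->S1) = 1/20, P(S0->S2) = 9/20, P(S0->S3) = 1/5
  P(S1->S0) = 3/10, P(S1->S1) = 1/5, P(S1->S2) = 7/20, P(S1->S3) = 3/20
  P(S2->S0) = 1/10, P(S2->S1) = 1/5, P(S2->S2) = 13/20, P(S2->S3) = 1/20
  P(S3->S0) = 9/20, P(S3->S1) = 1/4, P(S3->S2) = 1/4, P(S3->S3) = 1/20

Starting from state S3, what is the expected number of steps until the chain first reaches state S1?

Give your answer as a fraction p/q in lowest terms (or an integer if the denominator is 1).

Let h_i = expected steps to first reach S1 from state i.
Boundary: h_S1 = 0.
First-step equations for the other states:
  h_S0 = 1 + 3/10*h_S0 + 1/20*h_S1 + 9/20*h_S2 + 1/5*h_S3
  h_S2 = 1 + 1/10*h_S0 + 1/5*h_S1 + 13/20*h_S2 + 1/20*h_S3
  h_S3 = 1 + 9/20*h_S0 + 1/4*h_S1 + 1/4*h_S2 + 1/20*h_S3

Substituting h_S1 = 0 and rearranging gives the linear system (I - Q) h = 1:
  [7/10, -9/20, -1/5] . (h_S0, h_S2, h_S3) = 1
  [-1/10, 7/20, -1/20] . (h_S0, h_S2, h_S3) = 1
  [-9/20, -1/4, 19/20] . (h_S0, h_S2, h_S3) = 1

Solving yields:
  h_S0 = 7120/1077
  h_S2 = 5980/1077
  h_S3 = 6080/1077

Starting state is S3, so the expected hitting time is h_S3 = 6080/1077.

Answer: 6080/1077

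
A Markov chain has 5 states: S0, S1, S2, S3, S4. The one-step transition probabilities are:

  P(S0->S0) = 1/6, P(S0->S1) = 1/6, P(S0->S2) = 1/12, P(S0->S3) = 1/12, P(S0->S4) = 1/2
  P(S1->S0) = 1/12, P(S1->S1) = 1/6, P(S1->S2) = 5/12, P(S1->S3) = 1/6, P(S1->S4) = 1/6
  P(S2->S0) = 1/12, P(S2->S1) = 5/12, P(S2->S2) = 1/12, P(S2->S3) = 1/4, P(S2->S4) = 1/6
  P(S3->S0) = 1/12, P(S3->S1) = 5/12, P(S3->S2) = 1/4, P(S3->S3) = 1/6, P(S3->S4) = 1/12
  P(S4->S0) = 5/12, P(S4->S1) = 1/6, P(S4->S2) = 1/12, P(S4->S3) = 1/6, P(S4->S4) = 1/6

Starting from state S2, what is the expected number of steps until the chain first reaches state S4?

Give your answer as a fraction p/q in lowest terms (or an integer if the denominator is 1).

Let h_i = expected steps to first reach S4 from state i.
Boundary: h_S4 = 0.
First-step equations for the other states:
  h_S0 = 1 + 1/6*h_S0 + 1/6*h_S1 + 1/12*h_S2 + 1/12*h_S3 + 1/2*h_S4
  h_S1 = 1 + 1/12*h_S0 + 1/6*h_S1 + 5/12*h_S2 + 1/6*h_S3 + 1/6*h_S4
  h_S2 = 1 + 1/12*h_S0 + 5/12*h_S1 + 1/12*h_S2 + 1/4*h_S3 + 1/6*h_S4
  h_S3 = 1 + 1/12*h_S0 + 5/12*h_S1 + 1/4*h_S2 + 1/6*h_S3 + 1/12*h_S4

Substituting h_S4 = 0 and rearranging gives the linear system (I - Q) h = 1:
  [5/6, -1/6, -1/12, -1/12] . (h_S0, h_S1, h_S2, h_S3) = 1
  [-1/12, 5/6, -5/12, -1/6] . (h_S0, h_S1, h_S2, h_S3) = 1
  [-1/12, -5/12, 11/12, -1/4] . (h_S0, h_S1, h_S2, h_S3) = 1
  [-1/12, -5/12, -1/4, 5/6] . (h_S0, h_S1, h_S2, h_S3) = 1

Solving yields:
  h_S0 = 16056/4657
  h_S1 = 25608/4657
  h_S2 = 25740/4657
  h_S3 = 27720/4657

Starting state is S2, so the expected hitting time is h_S2 = 25740/4657.

Answer: 25740/4657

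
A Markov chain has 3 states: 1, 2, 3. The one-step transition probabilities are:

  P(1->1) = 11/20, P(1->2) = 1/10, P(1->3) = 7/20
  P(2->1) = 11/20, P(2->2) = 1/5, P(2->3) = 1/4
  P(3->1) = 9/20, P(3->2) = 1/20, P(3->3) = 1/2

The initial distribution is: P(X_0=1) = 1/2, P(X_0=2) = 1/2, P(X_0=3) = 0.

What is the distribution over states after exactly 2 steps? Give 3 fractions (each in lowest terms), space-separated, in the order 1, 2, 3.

Propagating the distribution step by step (d_{t+1} = d_t * P):
d_0 = (1=1/2, 2=1/2, 3=0)
  d_1[1] = 1/2*11/20 + 1/2*11/20 + 0*9/20 = 11/20
  d_1[2] = 1/2*1/10 + 1/2*1/5 + 0*1/20 = 3/20
  d_1[3] = 1/2*7/20 + 1/2*1/4 + 0*1/2 = 3/10
d_1 = (1=11/20, 2=3/20, 3=3/10)
  d_2[1] = 11/20*11/20 + 3/20*11/20 + 3/10*9/20 = 13/25
  d_2[2] = 11/20*1/10 + 3/20*1/5 + 3/10*1/20 = 1/10
  d_2[3] = 11/20*7/20 + 3/20*1/4 + 3/10*1/2 = 19/50
d_2 = (1=13/25, 2=1/10, 3=19/50)

Answer: 13/25 1/10 19/50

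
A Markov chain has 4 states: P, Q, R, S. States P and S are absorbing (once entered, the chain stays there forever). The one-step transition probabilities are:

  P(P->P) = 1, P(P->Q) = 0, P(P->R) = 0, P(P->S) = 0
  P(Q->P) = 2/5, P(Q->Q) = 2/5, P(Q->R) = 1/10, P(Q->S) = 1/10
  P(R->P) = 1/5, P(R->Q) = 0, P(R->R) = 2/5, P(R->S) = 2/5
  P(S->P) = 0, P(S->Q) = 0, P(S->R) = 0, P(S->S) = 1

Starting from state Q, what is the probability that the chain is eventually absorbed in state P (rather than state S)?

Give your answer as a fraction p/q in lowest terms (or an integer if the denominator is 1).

Answer: 13/18

Derivation:
Let a_i = P(absorbed in P | start in state i).
Boundary conditions: a_P = 1, a_S = 0.
For each transient state i, a_i = sum_j P(i->j) * a_j:
  a_Q = 2/5*a_P + 2/5*a_Q + 1/10*a_R + 1/10*a_S
  a_R = 1/5*a_P + 0*a_Q + 2/5*a_R + 2/5*a_S

Substituting a_P = 1 and a_S = 0, rearrange to (I - Q) a = r where r[i] = P(i -> P):
  [3/5, -1/10] . (a_Q, a_R) = 2/5
  [0, 3/5] . (a_Q, a_R) = 1/5

Solving yields:
  a_Q = 13/18
  a_R = 1/3

Starting state is Q, so the absorption probability is a_Q = 13/18.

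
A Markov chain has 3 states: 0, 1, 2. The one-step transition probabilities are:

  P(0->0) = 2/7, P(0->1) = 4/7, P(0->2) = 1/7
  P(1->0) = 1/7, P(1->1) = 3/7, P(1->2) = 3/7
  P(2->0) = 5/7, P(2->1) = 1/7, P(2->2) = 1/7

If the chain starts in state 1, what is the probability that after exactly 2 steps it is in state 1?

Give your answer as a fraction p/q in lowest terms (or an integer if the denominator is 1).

Answer: 16/49

Derivation:
Computing P^2 by repeated multiplication:
P^1 =
  0: [2/7, 4/7, 1/7]
  1: [1/7, 3/7, 3/7]
  2: [5/7, 1/7, 1/7]
P^2 =
  0: [13/49, 3/7, 15/49]
  1: [20/49, 16/49, 13/49]
  2: [16/49, 24/49, 9/49]

(P^2)[1 -> 1] = 16/49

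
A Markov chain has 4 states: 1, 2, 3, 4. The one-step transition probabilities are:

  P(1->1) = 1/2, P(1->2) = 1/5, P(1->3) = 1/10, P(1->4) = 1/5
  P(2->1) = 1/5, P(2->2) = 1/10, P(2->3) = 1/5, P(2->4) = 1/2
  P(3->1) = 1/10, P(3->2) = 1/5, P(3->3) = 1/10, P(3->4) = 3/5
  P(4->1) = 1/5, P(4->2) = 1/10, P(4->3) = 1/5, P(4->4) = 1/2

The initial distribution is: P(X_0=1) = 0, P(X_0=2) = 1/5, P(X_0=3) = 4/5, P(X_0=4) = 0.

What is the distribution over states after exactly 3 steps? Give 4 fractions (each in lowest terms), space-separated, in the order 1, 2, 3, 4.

Propagating the distribution step by step (d_{t+1} = d_t * P):
d_0 = (1=0, 2=1/5, 3=4/5, 4=0)
  d_1[1] = 0*1/2 + 1/5*1/5 + 4/5*1/10 + 0*1/5 = 3/25
  d_1[2] = 0*1/5 + 1/5*1/10 + 4/5*1/5 + 0*1/10 = 9/50
  d_1[3] = 0*1/10 + 1/5*1/5 + 4/5*1/10 + 0*1/5 = 3/25
  d_1[4] = 0*1/5 + 1/5*1/2 + 4/5*3/5 + 0*1/2 = 29/50
d_1 = (1=3/25, 2=9/50, 3=3/25, 4=29/50)
  d_2[1] = 3/25*1/2 + 9/50*1/5 + 3/25*1/10 + 29/50*1/5 = 28/125
  d_2[2] = 3/25*1/5 + 9/50*1/10 + 3/25*1/5 + 29/50*1/10 = 31/250
  d_2[3] = 3/25*1/10 + 9/50*1/5 + 3/25*1/10 + 29/50*1/5 = 22/125
  d_2[4] = 3/25*1/5 + 9/50*1/2 + 3/25*3/5 + 29/50*1/2 = 119/250
d_2 = (1=28/125, 2=31/250, 3=22/125, 4=119/250)
  d_3[1] = 28/125*1/2 + 31/250*1/5 + 22/125*1/10 + 119/250*1/5 = 156/625
  d_3[2] = 28/125*1/5 + 31/250*1/10 + 22/125*1/5 + 119/250*1/10 = 7/50
  d_3[3] = 28/125*1/10 + 31/250*1/5 + 22/125*1/10 + 119/250*1/5 = 4/25
  d_3[4] = 28/125*1/5 + 31/250*1/2 + 22/125*3/5 + 119/250*1/2 = 563/1250
d_3 = (1=156/625, 2=7/50, 3=4/25, 4=563/1250)

Answer: 156/625 7/50 4/25 563/1250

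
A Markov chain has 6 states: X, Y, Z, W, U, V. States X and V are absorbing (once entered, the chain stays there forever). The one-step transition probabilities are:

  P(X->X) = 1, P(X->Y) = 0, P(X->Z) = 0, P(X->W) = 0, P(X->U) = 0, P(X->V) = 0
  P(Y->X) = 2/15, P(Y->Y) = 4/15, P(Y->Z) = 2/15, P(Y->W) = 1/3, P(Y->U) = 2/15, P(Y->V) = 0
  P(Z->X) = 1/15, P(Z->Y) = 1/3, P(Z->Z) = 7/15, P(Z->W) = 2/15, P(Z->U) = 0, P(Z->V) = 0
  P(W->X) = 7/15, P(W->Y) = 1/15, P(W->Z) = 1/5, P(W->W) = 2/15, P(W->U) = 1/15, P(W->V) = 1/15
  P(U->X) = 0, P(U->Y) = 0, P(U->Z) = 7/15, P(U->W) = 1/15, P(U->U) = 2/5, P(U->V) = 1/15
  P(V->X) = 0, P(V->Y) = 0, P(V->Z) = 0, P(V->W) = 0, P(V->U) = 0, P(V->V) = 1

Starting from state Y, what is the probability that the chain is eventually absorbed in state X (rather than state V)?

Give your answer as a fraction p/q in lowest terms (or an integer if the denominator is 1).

Answer: 539/607

Derivation:
Let a_i = P(absorbed in X | start in state i).
Boundary conditions: a_X = 1, a_V = 0.
For each transient state i, a_i = sum_j P(i->j) * a_j:
  a_Y = 2/15*a_X + 4/15*a_Y + 2/15*a_Z + 1/3*a_W + 2/15*a_U + 0*a_V
  a_Z = 1/15*a_X + 1/3*a_Y + 7/15*a_Z + 2/15*a_W + 0*a_U + 0*a_V
  a_W = 7/15*a_X + 1/15*a_Y + 1/5*a_Z + 2/15*a_W + 1/15*a_U + 1/15*a_V
  a_U = 0*a_X + 0*a_Y + 7/15*a_Z + 1/15*a_W + 2/5*a_U + 1/15*a_V

Substituting a_X = 1 and a_V = 0, rearrange to (I - Q) a = r where r[i] = P(i -> X):
  [11/15, -2/15, -1/3, -2/15] . (a_Y, a_Z, a_W, a_U) = 2/15
  [-1/3, 8/15, -2/15, 0] . (a_Y, a_Z, a_W, a_U) = 1/15
  [-1/15, -1/5, 13/15, -1/15] . (a_Y, a_Z, a_W, a_U) = 7/15
  [0, -7/15, -1/15, 3/5] . (a_Y, a_Z, a_W, a_U) = 0

Solving yields:
  a_Y = 539/607
  a_Z = 2728/3035
  a_W = 2657/3035
  a_U = 2417/3035

Starting state is Y, so the absorption probability is a_Y = 539/607.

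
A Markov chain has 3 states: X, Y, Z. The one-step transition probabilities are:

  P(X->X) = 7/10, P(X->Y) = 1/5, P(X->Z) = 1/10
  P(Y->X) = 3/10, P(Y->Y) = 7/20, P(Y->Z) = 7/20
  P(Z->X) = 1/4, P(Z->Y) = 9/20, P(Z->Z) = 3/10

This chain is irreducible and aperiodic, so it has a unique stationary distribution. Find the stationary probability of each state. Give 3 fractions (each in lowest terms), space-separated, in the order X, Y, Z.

The stationary distribution satisfies pi = pi * P, i.e.:
  pi_X = 7/10*pi_X + 3/10*pi_Y + 1/4*pi_Z
  pi_Y = 1/5*pi_X + 7/20*pi_Y + 9/20*pi_Z
  pi_Z = 1/10*pi_X + 7/20*pi_Y + 3/10*pi_Z
with normalization: pi_X + pi_Y + pi_Z = 1.

Using the first 2 balance equations plus normalization, the linear system A*pi = b is:
  [-3/10, 3/10, 1/4] . pi = 0
  [1/5, -13/20, 9/20] . pi = 0
  [1, 1, 1] . pi = 1

Solving yields:
  pi_X = 119/247
  pi_Y = 74/247
  pi_Z = 54/247

Verification (pi * P):
  119/247*7/10 + 74/247*3/10 + 54/247*1/4 = 119/247 = pi_X  (ok)
  119/247*1/5 + 74/247*7/20 + 54/247*9/20 = 74/247 = pi_Y  (ok)
  119/247*1/10 + 74/247*7/20 + 54/247*3/10 = 54/247 = pi_Z  (ok)

Answer: 119/247 74/247 54/247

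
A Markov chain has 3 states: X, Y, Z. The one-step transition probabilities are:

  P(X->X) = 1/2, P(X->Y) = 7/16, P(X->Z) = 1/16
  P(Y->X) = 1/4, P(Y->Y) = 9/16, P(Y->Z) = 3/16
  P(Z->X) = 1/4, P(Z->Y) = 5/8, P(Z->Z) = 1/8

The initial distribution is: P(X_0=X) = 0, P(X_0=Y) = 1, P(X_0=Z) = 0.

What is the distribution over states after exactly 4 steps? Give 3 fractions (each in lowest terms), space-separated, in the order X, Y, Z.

Answer: 85/256 34747/65536 9029/65536

Derivation:
Propagating the distribution step by step (d_{t+1} = d_t * P):
d_0 = (X=0, Y=1, Z=0)
  d_1[X] = 0*1/2 + 1*1/4 + 0*1/4 = 1/4
  d_1[Y] = 0*7/16 + 1*9/16 + 0*5/8 = 9/16
  d_1[Z] = 0*1/16 + 1*3/16 + 0*1/8 = 3/16
d_1 = (X=1/4, Y=9/16, Z=3/16)
  d_2[X] = 1/4*1/2 + 9/16*1/4 + 3/16*1/4 = 5/16
  d_2[Y] = 1/4*7/16 + 9/16*9/16 + 3/16*5/8 = 139/256
  d_2[Z] = 1/4*1/16 + 9/16*3/16 + 3/16*1/8 = 37/256
d_2 = (X=5/16, Y=139/256, Z=37/256)
  d_3[X] = 5/16*1/2 + 139/256*1/4 + 37/256*1/4 = 21/64
  d_3[Y] = 5/16*7/16 + 139/256*9/16 + 37/256*5/8 = 2181/4096
  d_3[Z] = 5/16*1/16 + 139/256*3/16 + 37/256*1/8 = 571/4096
d_3 = (X=21/64, Y=2181/4096, Z=571/4096)
  d_4[X] = 21/64*1/2 + 2181/4096*1/4 + 571/4096*1/4 = 85/256
  d_4[Y] = 21/64*7/16 + 2181/4096*9/16 + 571/4096*5/8 = 34747/65536
  d_4[Z] = 21/64*1/16 + 2181/4096*3/16 + 571/4096*1/8 = 9029/65536
d_4 = (X=85/256, Y=34747/65536, Z=9029/65536)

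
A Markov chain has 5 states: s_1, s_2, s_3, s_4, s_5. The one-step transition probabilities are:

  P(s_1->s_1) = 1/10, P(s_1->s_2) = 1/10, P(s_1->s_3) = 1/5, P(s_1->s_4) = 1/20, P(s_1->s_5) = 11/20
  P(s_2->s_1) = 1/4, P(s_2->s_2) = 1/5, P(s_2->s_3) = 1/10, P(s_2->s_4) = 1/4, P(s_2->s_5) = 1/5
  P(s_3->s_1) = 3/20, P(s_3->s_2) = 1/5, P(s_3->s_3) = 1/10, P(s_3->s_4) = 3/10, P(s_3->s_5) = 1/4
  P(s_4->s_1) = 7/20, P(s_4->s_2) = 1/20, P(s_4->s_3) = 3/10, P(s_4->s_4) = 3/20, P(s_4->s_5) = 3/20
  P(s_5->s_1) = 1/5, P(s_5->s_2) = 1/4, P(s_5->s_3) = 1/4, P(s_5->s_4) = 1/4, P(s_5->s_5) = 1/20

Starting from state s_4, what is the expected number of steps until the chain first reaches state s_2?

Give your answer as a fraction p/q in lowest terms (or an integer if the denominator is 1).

Let h_i = expected steps to first reach s_2 from state i.
Boundary: h_s_2 = 0.
First-step equations for the other states:
  h_s_1 = 1 + 1/10*h_s_1 + 1/10*h_s_2 + 1/5*h_s_3 + 1/20*h_s_4 + 11/20*h_s_5
  h_s_3 = 1 + 3/20*h_s_1 + 1/5*h_s_2 + 1/10*h_s_3 + 3/10*h_s_4 + 1/4*h_s_5
  h_s_4 = 1 + 7/20*h_s_1 + 1/20*h_s_2 + 3/10*h_s_3 + 3/20*h_s_4 + 3/20*h_s_5
  h_s_5 = 1 + 1/5*h_s_1 + 1/4*h_s_2 + 1/4*h_s_3 + 1/4*h_s_4 + 1/20*h_s_5

Substituting h_s_2 = 0 and rearranging gives the linear system (I - Q) h = 1:
  [9/10, -1/5, -1/20, -11/20] . (h_s_1, h_s_3, h_s_4, h_s_5) = 1
  [-3/20, 9/10, -3/10, -1/4] . (h_s_1, h_s_3, h_s_4, h_s_5) = 1
  [-7/20, -3/10, 17/20, -3/20] . (h_s_1, h_s_3, h_s_4, h_s_5) = 1
  [-1/5, -1/4, -1/4, 19/20] . (h_s_1, h_s_3, h_s_4, h_s_5) = 1

Solving yields:
  h_s_1 = 249600/38417
  h_s_3 = 238120/38417
  h_s_4 = 272120/38417
  h_s_5 = 227260/38417

Starting state is s_4, so the expected hitting time is h_s_4 = 272120/38417.

Answer: 272120/38417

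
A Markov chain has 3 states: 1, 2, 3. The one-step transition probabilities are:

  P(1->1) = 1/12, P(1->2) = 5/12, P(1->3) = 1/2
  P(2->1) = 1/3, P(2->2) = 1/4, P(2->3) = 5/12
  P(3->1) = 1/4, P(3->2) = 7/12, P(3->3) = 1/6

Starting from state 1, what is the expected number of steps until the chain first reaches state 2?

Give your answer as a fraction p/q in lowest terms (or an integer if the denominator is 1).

Answer: 48/23

Derivation:
Let h_i = expected steps to first reach 2 from state i.
Boundary: h_2 = 0.
First-step equations for the other states:
  h_1 = 1 + 1/12*h_1 + 5/12*h_2 + 1/2*h_3
  h_3 = 1 + 1/4*h_1 + 7/12*h_2 + 1/6*h_3

Substituting h_2 = 0 and rearranging gives the linear system (I - Q) h = 1:
  [11/12, -1/2] . (h_1, h_3) = 1
  [-1/4, 5/6] . (h_1, h_3) = 1

Solving yields:
  h_1 = 48/23
  h_3 = 42/23

Starting state is 1, so the expected hitting time is h_1 = 48/23.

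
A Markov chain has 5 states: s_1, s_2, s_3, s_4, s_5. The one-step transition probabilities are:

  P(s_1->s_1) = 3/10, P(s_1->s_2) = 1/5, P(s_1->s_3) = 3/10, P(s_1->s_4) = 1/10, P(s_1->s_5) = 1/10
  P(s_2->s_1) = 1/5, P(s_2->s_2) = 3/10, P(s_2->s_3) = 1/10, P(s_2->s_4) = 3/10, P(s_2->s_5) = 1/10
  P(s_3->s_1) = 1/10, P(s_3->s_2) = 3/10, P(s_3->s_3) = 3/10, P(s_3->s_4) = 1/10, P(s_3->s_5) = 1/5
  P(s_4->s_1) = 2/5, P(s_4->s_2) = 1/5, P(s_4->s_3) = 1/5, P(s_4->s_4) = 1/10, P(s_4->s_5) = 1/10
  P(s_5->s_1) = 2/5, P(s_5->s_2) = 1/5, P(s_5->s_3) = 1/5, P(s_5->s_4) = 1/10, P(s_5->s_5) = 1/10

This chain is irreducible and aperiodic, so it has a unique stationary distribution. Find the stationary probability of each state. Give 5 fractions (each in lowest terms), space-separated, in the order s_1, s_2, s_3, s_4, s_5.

Answer: 240/931 230/931 208/931 1391/9310 1139/9310

Derivation:
The stationary distribution satisfies pi = pi * P, i.e.:
  pi_s_1 = 3/10*pi_s_1 + 1/5*pi_s_2 + 1/10*pi_s_3 + 2/5*pi_s_4 + 2/5*pi_s_5
  pi_s_2 = 1/5*pi_s_1 + 3/10*pi_s_2 + 3/10*pi_s_3 + 1/5*pi_s_4 + 1/5*pi_s_5
  pi_s_3 = 3/10*pi_s_1 + 1/10*pi_s_2 + 3/10*pi_s_3 + 1/5*pi_s_4 + 1/5*pi_s_5
  pi_s_4 = 1/10*pi_s_1 + 3/10*pi_s_2 + 1/10*pi_s_3 + 1/10*pi_s_4 + 1/10*pi_s_5
  pi_s_5 = 1/10*pi_s_1 + 1/10*pi_s_2 + 1/5*pi_s_3 + 1/10*pi_s_4 + 1/10*pi_s_5
with normalization: pi_s_1 + pi_s_2 + pi_s_3 + pi_s_4 + pi_s_5 = 1.

Using the first 4 balance equations plus normalization, the linear system A*pi = b is:
  [-7/10, 1/5, 1/10, 2/5, 2/5] . pi = 0
  [1/5, -7/10, 3/10, 1/5, 1/5] . pi = 0
  [3/10, 1/10, -7/10, 1/5, 1/5] . pi = 0
  [1/10, 3/10, 1/10, -9/10, 1/10] . pi = 0
  [1, 1, 1, 1, 1] . pi = 1

Solving yields:
  pi_s_1 = 240/931
  pi_s_2 = 230/931
  pi_s_3 = 208/931
  pi_s_4 = 1391/9310
  pi_s_5 = 1139/9310

Verification (pi * P):
  240/931*3/10 + 230/931*1/5 + 208/931*1/10 + 1391/9310*2/5 + 1139/9310*2/5 = 240/931 = pi_s_1  (ok)
  240/931*1/5 + 230/931*3/10 + 208/931*3/10 + 1391/9310*1/5 + 1139/9310*1/5 = 230/931 = pi_s_2  (ok)
  240/931*3/10 + 230/931*1/10 + 208/931*3/10 + 1391/9310*1/5 + 1139/9310*1/5 = 208/931 = pi_s_3  (ok)
  240/931*1/10 + 230/931*3/10 + 208/931*1/10 + 1391/9310*1/10 + 1139/9310*1/10 = 1391/9310 = pi_s_4  (ok)
  240/931*1/10 + 230/931*1/10 + 208/931*1/5 + 1391/9310*1/10 + 1139/9310*1/10 = 1139/9310 = pi_s_5  (ok)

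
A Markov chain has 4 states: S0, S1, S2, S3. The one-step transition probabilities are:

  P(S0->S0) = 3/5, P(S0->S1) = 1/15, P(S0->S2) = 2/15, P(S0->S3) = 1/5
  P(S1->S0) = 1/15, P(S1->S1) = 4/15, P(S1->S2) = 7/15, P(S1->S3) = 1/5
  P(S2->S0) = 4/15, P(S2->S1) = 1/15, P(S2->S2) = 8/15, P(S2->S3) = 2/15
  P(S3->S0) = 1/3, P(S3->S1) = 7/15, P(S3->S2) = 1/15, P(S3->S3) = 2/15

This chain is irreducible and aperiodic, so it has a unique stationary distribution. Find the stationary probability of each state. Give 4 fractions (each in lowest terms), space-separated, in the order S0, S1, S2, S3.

The stationary distribution satisfies pi = pi * P, i.e.:
  pi_S0 = 3/5*pi_S0 + 1/15*pi_S1 + 4/15*pi_S2 + 1/3*pi_S3
  pi_S1 = 1/15*pi_S0 + 4/15*pi_S1 + 1/15*pi_S2 + 7/15*pi_S3
  pi_S2 = 2/15*pi_S0 + 7/15*pi_S1 + 8/15*pi_S2 + 1/15*pi_S3
  pi_S3 = 1/5*pi_S0 + 1/5*pi_S1 + 2/15*pi_S2 + 2/15*pi_S3
with normalization: pi_S0 + pi_S1 + pi_S2 + pi_S3 = 1.

Using the first 3 balance equations plus normalization, the linear system A*pi = b is:
  [-2/5, 1/15, 4/15, 1/3] . pi = 0
  [1/15, -11/15, 1/15, 7/15] . pi = 0
  [2/15, 7/15, -7/15, 1/15] . pi = 0
  [1, 1, 1, 1] . pi = 1

Solving yields:
  pi_S0 = 320/873
  pi_S1 = 293/1746
  pi_S2 = 259/873
  pi_S3 = 295/1746

Verification (pi * P):
  320/873*3/5 + 293/1746*1/15 + 259/873*4/15 + 295/1746*1/3 = 320/873 = pi_S0  (ok)
  320/873*1/15 + 293/1746*4/15 + 259/873*1/15 + 295/1746*7/15 = 293/1746 = pi_S1  (ok)
  320/873*2/15 + 293/1746*7/15 + 259/873*8/15 + 295/1746*1/15 = 259/873 = pi_S2  (ok)
  320/873*1/5 + 293/1746*1/5 + 259/873*2/15 + 295/1746*2/15 = 295/1746 = pi_S3  (ok)

Answer: 320/873 293/1746 259/873 295/1746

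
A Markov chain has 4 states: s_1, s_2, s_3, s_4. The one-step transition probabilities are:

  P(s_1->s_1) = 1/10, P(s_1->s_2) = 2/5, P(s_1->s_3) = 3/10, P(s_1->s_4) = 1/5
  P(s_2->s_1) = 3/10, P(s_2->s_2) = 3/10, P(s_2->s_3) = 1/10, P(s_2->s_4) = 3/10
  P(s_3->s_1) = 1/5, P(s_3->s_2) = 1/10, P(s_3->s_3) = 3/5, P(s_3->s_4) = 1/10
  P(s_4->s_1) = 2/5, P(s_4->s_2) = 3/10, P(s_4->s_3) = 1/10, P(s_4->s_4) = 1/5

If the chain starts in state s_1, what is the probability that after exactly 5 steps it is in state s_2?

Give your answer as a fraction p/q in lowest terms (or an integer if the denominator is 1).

Answer: 26579/100000

Derivation:
Computing P^5 by repeated multiplication:
P^1 =
  s_1: [1/10, 2/5, 3/10, 1/5]
  s_2: [3/10, 3/10, 1/10, 3/10]
  s_3: [1/5, 1/10, 3/5, 1/10]
  s_4: [2/5, 3/10, 1/10, 1/5]
P^2 =
  s_1: [27/100, 1/4, 27/100, 21/100]
  s_2: [13/50, 31/100, 21/100, 11/50]
  s_3: [21/100, 1/5, 11/25, 3/20]
  s_4: [23/100, 8/25, 23/100, 11/50]
P^3 =
  s_1: [6/25, 273/1000, 289/1000, 99/500]
  s_2: [249/1000, 71/250, 257/1000, 21/100]
  s_3: [229/1000, 233/1000, 181/500, 22/125]
  s_4: [253/1000, 277/1000, 261/1000, 209/1000]
P^4 =
  s_1: [2429/10000, 1331/5000, 117/400, 124/625]
  s_2: [491/2000, 547/2000, 2783/10000, 2027/10000]
  s_3: [589/2500, 501/2000, 817/2500, 1871/10000]
  s_4: [1221/5000, 2731/10000, 2811/10000, 126/625]
P^5 =
  s_1: [24201/100000, 26579/100000, 29483/100000, 19737/100000]
  s_2: [12167/50000, 26889/100000, 1153/4000, 1247/6250]
  s_3: [23891/100000, 1291/5000, 7763/25000, 19237/100000]
  s_4: [24321/100000, 1341/5000, 28939/100000, 249/1250]

(P^5)[s_1 -> s_2] = 26579/100000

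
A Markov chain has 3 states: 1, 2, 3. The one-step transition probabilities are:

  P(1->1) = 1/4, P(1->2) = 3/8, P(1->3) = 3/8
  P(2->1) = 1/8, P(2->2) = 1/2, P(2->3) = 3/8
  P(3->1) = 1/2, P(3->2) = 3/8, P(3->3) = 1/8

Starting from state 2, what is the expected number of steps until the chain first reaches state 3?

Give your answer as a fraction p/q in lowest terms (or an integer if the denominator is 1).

Answer: 8/3

Derivation:
Let h_i = expected steps to first reach 3 from state i.
Boundary: h_3 = 0.
First-step equations for the other states:
  h_1 = 1 + 1/4*h_1 + 3/8*h_2 + 3/8*h_3
  h_2 = 1 + 1/8*h_1 + 1/2*h_2 + 3/8*h_3

Substituting h_3 = 0 and rearranging gives the linear system (I - Q) h = 1:
  [3/4, -3/8] . (h_1, h_2) = 1
  [-1/8, 1/2] . (h_1, h_2) = 1

Solving yields:
  h_1 = 8/3
  h_2 = 8/3

Starting state is 2, so the expected hitting time is h_2 = 8/3.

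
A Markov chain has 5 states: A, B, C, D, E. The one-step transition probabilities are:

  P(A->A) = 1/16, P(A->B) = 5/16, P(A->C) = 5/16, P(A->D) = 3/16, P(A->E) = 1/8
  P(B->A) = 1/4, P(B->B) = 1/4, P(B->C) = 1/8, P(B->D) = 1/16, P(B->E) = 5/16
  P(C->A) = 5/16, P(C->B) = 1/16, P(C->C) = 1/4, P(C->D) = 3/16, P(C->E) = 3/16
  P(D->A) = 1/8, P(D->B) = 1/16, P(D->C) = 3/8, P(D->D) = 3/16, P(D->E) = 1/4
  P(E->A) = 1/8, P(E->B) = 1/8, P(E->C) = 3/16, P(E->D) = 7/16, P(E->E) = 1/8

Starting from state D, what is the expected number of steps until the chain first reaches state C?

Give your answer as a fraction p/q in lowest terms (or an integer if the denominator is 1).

Answer: 61136/17897

Derivation:
Let h_i = expected steps to first reach C from state i.
Boundary: h_C = 0.
First-step equations for the other states:
  h_A = 1 + 1/16*h_A + 5/16*h_B + 5/16*h_C + 3/16*h_D + 1/8*h_E
  h_B = 1 + 1/4*h_A + 1/4*h_B + 1/8*h_C + 1/16*h_D + 5/16*h_E
  h_D = 1 + 1/8*h_A + 1/16*h_B + 3/8*h_C + 3/16*h_D + 1/4*h_E
  h_E = 1 + 1/8*h_A + 1/8*h_B + 3/16*h_C + 7/16*h_D + 1/8*h_E

Substituting h_C = 0 and rearranging gives the linear system (I - Q) h = 1:
  [15/16, -5/16, -3/16, -1/8] . (h_A, h_B, h_D, h_E) = 1
  [-1/4, 3/4, -1/16, -5/16] . (h_A, h_B, h_D, h_E) = 1
  [-1/8, -1/16, 13/16, -1/4] . (h_A, h_B, h_D, h_E) = 1
  [-1/8, -1/8, -7/16, 7/8] . (h_A, h_B, h_D, h_E) = 1

Solving yields:
  h_A = 6208/1627
  h_B = 81920/17897
  h_D = 61136/17897
  h_E = 72480/17897

Starting state is D, so the expected hitting time is h_D = 61136/17897.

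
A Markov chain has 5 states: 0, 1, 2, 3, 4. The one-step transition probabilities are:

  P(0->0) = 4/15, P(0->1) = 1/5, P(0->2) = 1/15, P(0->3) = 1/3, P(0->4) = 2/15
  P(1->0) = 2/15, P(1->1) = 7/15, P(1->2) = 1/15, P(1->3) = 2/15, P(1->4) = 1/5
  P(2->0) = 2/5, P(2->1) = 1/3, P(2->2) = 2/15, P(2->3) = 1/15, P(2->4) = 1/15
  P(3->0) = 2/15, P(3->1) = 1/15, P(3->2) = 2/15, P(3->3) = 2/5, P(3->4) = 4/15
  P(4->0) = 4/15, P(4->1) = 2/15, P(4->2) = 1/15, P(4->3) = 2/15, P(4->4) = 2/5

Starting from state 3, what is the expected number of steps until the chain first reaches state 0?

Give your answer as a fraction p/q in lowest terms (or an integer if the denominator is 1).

Answer: 6705/1319

Derivation:
Let h_i = expected steps to first reach 0 from state i.
Boundary: h_0 = 0.
First-step equations for the other states:
  h_1 = 1 + 2/15*h_0 + 7/15*h_1 + 1/15*h_2 + 2/15*h_3 + 1/5*h_4
  h_2 = 1 + 2/5*h_0 + 1/3*h_1 + 2/15*h_2 + 1/15*h_3 + 1/15*h_4
  h_3 = 1 + 2/15*h_0 + 1/15*h_1 + 2/15*h_2 + 2/5*h_3 + 4/15*h_4
  h_4 = 1 + 4/15*h_0 + 2/15*h_1 + 1/15*h_2 + 2/15*h_3 + 2/5*h_4

Substituting h_0 = 0 and rearranging gives the linear system (I - Q) h = 1:
  [8/15, -1/15, -2/15, -1/5] . (h_1, h_2, h_3, h_4) = 1
  [-1/3, 13/15, -1/15, -1/15] . (h_1, h_2, h_3, h_4) = 1
  [-1/15, -2/15, 3/5, -4/15] . (h_1, h_2, h_3, h_4) = 1
  [-2/15, -1/15, -2/15, 3/5] . (h_1, h_2, h_3, h_4) = 1

Solving yields:
  h_1 = 6975/1319
  h_2 = 10335/2638
  h_3 = 6705/1319
  h_4 = 11625/2638

Starting state is 3, so the expected hitting time is h_3 = 6705/1319.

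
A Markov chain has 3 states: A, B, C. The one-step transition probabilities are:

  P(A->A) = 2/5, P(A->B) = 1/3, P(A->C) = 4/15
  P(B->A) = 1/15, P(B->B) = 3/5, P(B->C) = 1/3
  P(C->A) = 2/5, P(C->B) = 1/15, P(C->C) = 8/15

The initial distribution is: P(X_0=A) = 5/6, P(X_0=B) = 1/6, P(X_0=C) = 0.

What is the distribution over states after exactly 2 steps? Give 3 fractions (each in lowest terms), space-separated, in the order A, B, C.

Answer: 37/135 9/25 247/675

Derivation:
Propagating the distribution step by step (d_{t+1} = d_t * P):
d_0 = (A=5/6, B=1/6, C=0)
  d_1[A] = 5/6*2/5 + 1/6*1/15 + 0*2/5 = 31/90
  d_1[B] = 5/6*1/3 + 1/6*3/5 + 0*1/15 = 17/45
  d_1[C] = 5/6*4/15 + 1/6*1/3 + 0*8/15 = 5/18
d_1 = (A=31/90, B=17/45, C=5/18)
  d_2[A] = 31/90*2/5 + 17/45*1/15 + 5/18*2/5 = 37/135
  d_2[B] = 31/90*1/3 + 17/45*3/5 + 5/18*1/15 = 9/25
  d_2[C] = 31/90*4/15 + 17/45*1/3 + 5/18*8/15 = 247/675
d_2 = (A=37/135, B=9/25, C=247/675)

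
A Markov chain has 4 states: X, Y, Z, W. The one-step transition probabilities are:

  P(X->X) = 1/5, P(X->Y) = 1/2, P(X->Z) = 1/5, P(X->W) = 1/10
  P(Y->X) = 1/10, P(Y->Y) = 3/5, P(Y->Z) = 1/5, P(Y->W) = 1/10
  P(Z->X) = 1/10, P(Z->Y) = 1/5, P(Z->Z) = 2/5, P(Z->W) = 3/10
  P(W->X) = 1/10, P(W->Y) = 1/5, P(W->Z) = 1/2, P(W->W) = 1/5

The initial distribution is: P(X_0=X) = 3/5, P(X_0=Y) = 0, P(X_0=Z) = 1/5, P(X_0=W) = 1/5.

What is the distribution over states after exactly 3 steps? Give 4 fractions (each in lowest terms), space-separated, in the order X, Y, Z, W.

Propagating the distribution step by step (d_{t+1} = d_t * P):
d_0 = (X=3/5, Y=0, Z=1/5, W=1/5)
  d_1[X] = 3/5*1/5 + 0*1/10 + 1/5*1/10 + 1/5*1/10 = 4/25
  d_1[Y] = 3/5*1/2 + 0*3/5 + 1/5*1/5 + 1/5*1/5 = 19/50
  d_1[Z] = 3/5*1/5 + 0*1/5 + 1/5*2/5 + 1/5*1/2 = 3/10
  d_1[W] = 3/5*1/10 + 0*1/10 + 1/5*3/10 + 1/5*1/5 = 4/25
d_1 = (X=4/25, Y=19/50, Z=3/10, W=4/25)
  d_2[X] = 4/25*1/5 + 19/50*1/10 + 3/10*1/10 + 4/25*1/10 = 29/250
  d_2[Y] = 4/25*1/2 + 19/50*3/5 + 3/10*1/5 + 4/25*1/5 = 2/5
  d_2[Z] = 4/25*1/5 + 19/50*1/5 + 3/10*2/5 + 4/25*1/2 = 77/250
  d_2[W] = 4/25*1/10 + 19/50*1/10 + 3/10*3/10 + 4/25*1/5 = 22/125
d_2 = (X=29/250, Y=2/5, Z=77/250, W=22/125)
  d_3[X] = 29/250*1/5 + 2/5*1/10 + 77/250*1/10 + 22/125*1/10 = 279/2500
  d_3[Y] = 29/250*1/2 + 2/5*3/5 + 77/250*1/5 + 22/125*1/5 = 987/2500
  d_3[Z] = 29/250*1/5 + 2/5*1/5 + 77/250*2/5 + 22/125*1/2 = 393/1250
  d_3[W] = 29/250*1/10 + 2/5*1/10 + 77/250*3/10 + 22/125*1/5 = 112/625
d_3 = (X=279/2500, Y=987/2500, Z=393/1250, W=112/625)

Answer: 279/2500 987/2500 393/1250 112/625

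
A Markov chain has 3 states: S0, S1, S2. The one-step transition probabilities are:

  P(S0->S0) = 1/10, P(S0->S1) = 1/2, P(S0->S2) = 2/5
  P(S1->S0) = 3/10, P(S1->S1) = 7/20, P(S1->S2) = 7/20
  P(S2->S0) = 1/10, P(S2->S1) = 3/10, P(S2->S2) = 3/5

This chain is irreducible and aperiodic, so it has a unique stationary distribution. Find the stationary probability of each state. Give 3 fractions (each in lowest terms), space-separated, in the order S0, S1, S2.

Answer: 31/182 32/91 87/182

Derivation:
The stationary distribution satisfies pi = pi * P, i.e.:
  pi_S0 = 1/10*pi_S0 + 3/10*pi_S1 + 1/10*pi_S2
  pi_S1 = 1/2*pi_S0 + 7/20*pi_S1 + 3/10*pi_S2
  pi_S2 = 2/5*pi_S0 + 7/20*pi_S1 + 3/5*pi_S2
with normalization: pi_S0 + pi_S1 + pi_S2 = 1.

Using the first 2 balance equations plus normalization, the linear system A*pi = b is:
  [-9/10, 3/10, 1/10] . pi = 0
  [1/2, -13/20, 3/10] . pi = 0
  [1, 1, 1] . pi = 1

Solving yields:
  pi_S0 = 31/182
  pi_S1 = 32/91
  pi_S2 = 87/182

Verification (pi * P):
  31/182*1/10 + 32/91*3/10 + 87/182*1/10 = 31/182 = pi_S0  (ok)
  31/182*1/2 + 32/91*7/20 + 87/182*3/10 = 32/91 = pi_S1  (ok)
  31/182*2/5 + 32/91*7/20 + 87/182*3/5 = 87/182 = pi_S2  (ok)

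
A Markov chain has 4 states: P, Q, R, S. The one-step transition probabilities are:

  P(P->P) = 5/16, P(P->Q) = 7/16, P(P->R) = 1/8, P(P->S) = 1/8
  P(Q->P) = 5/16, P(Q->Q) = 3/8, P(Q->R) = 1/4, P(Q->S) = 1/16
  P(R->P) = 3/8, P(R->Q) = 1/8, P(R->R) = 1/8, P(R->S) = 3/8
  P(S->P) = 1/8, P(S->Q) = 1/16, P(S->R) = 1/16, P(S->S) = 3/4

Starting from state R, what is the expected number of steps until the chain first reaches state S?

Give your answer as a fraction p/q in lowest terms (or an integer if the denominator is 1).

Answer: 1672/327

Derivation:
Let h_i = expected steps to first reach S from state i.
Boundary: h_S = 0.
First-step equations for the other states:
  h_P = 1 + 5/16*h_P + 7/16*h_Q + 1/8*h_R + 1/8*h_S
  h_Q = 1 + 5/16*h_P + 3/8*h_Q + 1/4*h_R + 1/16*h_S
  h_R = 1 + 3/8*h_P + 1/8*h_Q + 1/8*h_R + 3/8*h_S

Substituting h_S = 0 and rearranging gives the linear system (I - Q) h = 1:
  [11/16, -7/16, -1/8] . (h_P, h_Q, h_R) = 1
  [-5/16, 5/8, -1/4] . (h_P, h_Q, h_R) = 1
  [-3/8, -1/8, 7/8] . (h_P, h_Q, h_R) = 1

Solving yields:
  h_P = 752/109
  h_Q = 2320/327
  h_R = 1672/327

Starting state is R, so the expected hitting time is h_R = 1672/327.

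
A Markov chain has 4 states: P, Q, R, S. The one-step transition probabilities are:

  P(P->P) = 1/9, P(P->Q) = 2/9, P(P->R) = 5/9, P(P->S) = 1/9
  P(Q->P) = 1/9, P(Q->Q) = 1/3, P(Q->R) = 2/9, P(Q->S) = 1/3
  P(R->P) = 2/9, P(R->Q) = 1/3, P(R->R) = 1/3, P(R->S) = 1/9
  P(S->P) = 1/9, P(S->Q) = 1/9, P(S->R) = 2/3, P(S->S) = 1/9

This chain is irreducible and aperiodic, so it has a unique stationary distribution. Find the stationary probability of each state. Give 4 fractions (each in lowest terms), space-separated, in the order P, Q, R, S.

The stationary distribution satisfies pi = pi * P, i.e.:
  pi_P = 1/9*pi_P + 1/9*pi_Q + 2/9*pi_R + 1/9*pi_S
  pi_Q = 2/9*pi_P + 1/3*pi_Q + 1/3*pi_R + 1/9*pi_S
  pi_R = 5/9*pi_P + 2/9*pi_Q + 1/3*pi_R + 2/3*pi_S
  pi_S = 1/9*pi_P + 1/3*pi_Q + 1/9*pi_R + 1/9*pi_S
with normalization: pi_P + pi_Q + pi_R + pi_S = 1.

Using the first 3 balance equations plus normalization, the linear system A*pi = b is:
  [-8/9, 1/9, 2/9, 1/9] . pi = 0
  [2/9, -2/3, 1/3, 1/9] . pi = 0
  [5/9, 2/9, -2/3, 2/3] . pi = 0
  [1, 1, 1, 1] . pi = 1

Solving yields:
  pi_P = 130/839
  pi_Q = 233/839
  pi_R = 331/839
  pi_S = 145/839

Verification (pi * P):
  130/839*1/9 + 233/839*1/9 + 331/839*2/9 + 145/839*1/9 = 130/839 = pi_P  (ok)
  130/839*2/9 + 233/839*1/3 + 331/839*1/3 + 145/839*1/9 = 233/839 = pi_Q  (ok)
  130/839*5/9 + 233/839*2/9 + 331/839*1/3 + 145/839*2/3 = 331/839 = pi_R  (ok)
  130/839*1/9 + 233/839*1/3 + 331/839*1/9 + 145/839*1/9 = 145/839 = pi_S  (ok)

Answer: 130/839 233/839 331/839 145/839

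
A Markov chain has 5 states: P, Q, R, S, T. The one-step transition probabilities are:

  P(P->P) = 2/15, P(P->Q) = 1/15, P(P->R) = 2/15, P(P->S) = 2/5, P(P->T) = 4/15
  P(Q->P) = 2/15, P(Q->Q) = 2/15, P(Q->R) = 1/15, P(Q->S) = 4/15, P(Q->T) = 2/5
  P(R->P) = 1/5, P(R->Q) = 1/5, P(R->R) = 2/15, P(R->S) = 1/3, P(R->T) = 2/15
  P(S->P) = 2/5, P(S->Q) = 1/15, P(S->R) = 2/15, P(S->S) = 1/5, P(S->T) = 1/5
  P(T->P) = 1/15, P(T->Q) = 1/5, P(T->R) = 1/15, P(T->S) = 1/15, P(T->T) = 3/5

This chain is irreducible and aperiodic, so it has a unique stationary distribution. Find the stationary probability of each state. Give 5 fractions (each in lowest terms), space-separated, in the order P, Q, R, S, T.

The stationary distribution satisfies pi = pi * P, i.e.:
  pi_P = 2/15*pi_P + 2/15*pi_Q + 1/5*pi_R + 2/5*pi_S + 1/15*pi_T
  pi_Q = 1/15*pi_P + 2/15*pi_Q + 1/5*pi_R + 1/15*pi_S + 1/5*pi_T
  pi_R = 2/15*pi_P + 1/15*pi_Q + 2/15*pi_R + 2/15*pi_S + 1/15*pi_T
  pi_S = 2/5*pi_P + 4/15*pi_Q + 1/3*pi_R + 1/5*pi_S + 1/15*pi_T
  pi_T = 4/15*pi_P + 2/5*pi_Q + 2/15*pi_R + 1/5*pi_S + 3/5*pi_T
with normalization: pi_P + pi_Q + pi_R + pi_S + pi_T = 1.

Using the first 4 balance equations plus normalization, the linear system A*pi = b is:
  [-13/15, 2/15, 1/5, 2/5, 1/15] . pi = 0
  [1/15, -13/15, 1/5, 1/15, 1/5] . pi = 0
  [2/15, 1/15, -13/15, 2/15, 1/15] . pi = 0
  [2/5, 4/15, 1/3, -4/5, 1/15] . pi = 0
  [1, 1, 1, 1, 1] . pi = 1

Solving yields:
  pi_P = 61/362
  pi_Q = 51/362
  pi_R = 71/724
  pi_S = 37/181
  pi_T = 281/724

Verification (pi * P):
  61/362*2/15 + 51/362*2/15 + 71/724*1/5 + 37/181*2/5 + 281/724*1/15 = 61/362 = pi_P  (ok)
  61/362*1/15 + 51/362*2/15 + 71/724*1/5 + 37/181*1/15 + 281/724*1/5 = 51/362 = pi_Q  (ok)
  61/362*2/15 + 51/362*1/15 + 71/724*2/15 + 37/181*2/15 + 281/724*1/15 = 71/724 = pi_R  (ok)
  61/362*2/5 + 51/362*4/15 + 71/724*1/3 + 37/181*1/5 + 281/724*1/15 = 37/181 = pi_S  (ok)
  61/362*4/15 + 51/362*2/5 + 71/724*2/15 + 37/181*1/5 + 281/724*3/5 = 281/724 = pi_T  (ok)

Answer: 61/362 51/362 71/724 37/181 281/724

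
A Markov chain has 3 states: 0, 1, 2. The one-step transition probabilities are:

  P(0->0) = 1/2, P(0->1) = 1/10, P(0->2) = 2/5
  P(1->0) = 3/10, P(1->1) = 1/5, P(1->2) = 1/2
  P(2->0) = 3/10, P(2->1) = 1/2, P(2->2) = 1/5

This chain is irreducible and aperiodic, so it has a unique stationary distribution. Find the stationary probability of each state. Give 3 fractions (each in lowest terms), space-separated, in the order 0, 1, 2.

The stationary distribution satisfies pi = pi * P, i.e.:
  pi_0 = 1/2*pi_0 + 3/10*pi_1 + 3/10*pi_2
  pi_1 = 1/10*pi_0 + 1/5*pi_1 + 1/2*pi_2
  pi_2 = 2/5*pi_0 + 1/2*pi_1 + 1/5*pi_2
with normalization: pi_0 + pi_1 + pi_2 = 1.

Using the first 2 balance equations plus normalization, the linear system A*pi = b is:
  [-1/2, 3/10, 3/10] . pi = 0
  [1/10, -4/5, 1/2] . pi = 0
  [1, 1, 1] . pi = 1

Solving yields:
  pi_0 = 3/8
  pi_1 = 7/26
  pi_2 = 37/104

Verification (pi * P):
  3/8*1/2 + 7/26*3/10 + 37/104*3/10 = 3/8 = pi_0  (ok)
  3/8*1/10 + 7/26*1/5 + 37/104*1/2 = 7/26 = pi_1  (ok)
  3/8*2/5 + 7/26*1/2 + 37/104*1/5 = 37/104 = pi_2  (ok)

Answer: 3/8 7/26 37/104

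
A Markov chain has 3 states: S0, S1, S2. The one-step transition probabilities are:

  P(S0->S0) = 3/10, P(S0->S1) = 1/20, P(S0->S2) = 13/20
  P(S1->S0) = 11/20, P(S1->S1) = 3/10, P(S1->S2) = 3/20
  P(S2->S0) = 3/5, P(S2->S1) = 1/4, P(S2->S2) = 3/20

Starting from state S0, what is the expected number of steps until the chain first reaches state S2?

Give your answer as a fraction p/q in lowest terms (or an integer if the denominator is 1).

Let h_i = expected steps to first reach S2 from state i.
Boundary: h_S2 = 0.
First-step equations for the other states:
  h_S0 = 1 + 3/10*h_S0 + 1/20*h_S1 + 13/20*h_S2
  h_S1 = 1 + 11/20*h_S0 + 3/10*h_S1 + 3/20*h_S2

Substituting h_S2 = 0 and rearranging gives the linear system (I - Q) h = 1:
  [7/10, -1/20] . (h_S0, h_S1) = 1
  [-11/20, 7/10] . (h_S0, h_S1) = 1

Solving yields:
  h_S0 = 60/37
  h_S1 = 100/37

Starting state is S0, so the expected hitting time is h_S0 = 60/37.

Answer: 60/37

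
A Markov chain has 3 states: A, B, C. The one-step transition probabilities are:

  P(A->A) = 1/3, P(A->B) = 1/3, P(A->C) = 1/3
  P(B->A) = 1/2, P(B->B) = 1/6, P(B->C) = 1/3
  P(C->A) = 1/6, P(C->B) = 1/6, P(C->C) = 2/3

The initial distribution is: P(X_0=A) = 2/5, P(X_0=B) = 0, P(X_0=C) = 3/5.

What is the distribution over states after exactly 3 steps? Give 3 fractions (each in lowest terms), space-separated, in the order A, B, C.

Propagating the distribution step by step (d_{t+1} = d_t * P):
d_0 = (A=2/5, B=0, C=3/5)
  d_1[A] = 2/5*1/3 + 0*1/2 + 3/5*1/6 = 7/30
  d_1[B] = 2/5*1/3 + 0*1/6 + 3/5*1/6 = 7/30
  d_1[C] = 2/5*1/3 + 0*1/3 + 3/5*2/3 = 8/15
d_1 = (A=7/30, B=7/30, C=8/15)
  d_2[A] = 7/30*1/3 + 7/30*1/2 + 8/15*1/6 = 17/60
  d_2[B] = 7/30*1/3 + 7/30*1/6 + 8/15*1/6 = 37/180
  d_2[C] = 7/30*1/3 + 7/30*1/3 + 8/15*2/3 = 23/45
d_2 = (A=17/60, B=37/180, C=23/45)
  d_3[A] = 17/60*1/3 + 37/180*1/2 + 23/45*1/6 = 61/216
  d_3[B] = 17/60*1/3 + 37/180*1/6 + 23/45*1/6 = 77/360
  d_3[C] = 17/60*1/3 + 37/180*1/3 + 23/45*2/3 = 68/135
d_3 = (A=61/216, B=77/360, C=68/135)

Answer: 61/216 77/360 68/135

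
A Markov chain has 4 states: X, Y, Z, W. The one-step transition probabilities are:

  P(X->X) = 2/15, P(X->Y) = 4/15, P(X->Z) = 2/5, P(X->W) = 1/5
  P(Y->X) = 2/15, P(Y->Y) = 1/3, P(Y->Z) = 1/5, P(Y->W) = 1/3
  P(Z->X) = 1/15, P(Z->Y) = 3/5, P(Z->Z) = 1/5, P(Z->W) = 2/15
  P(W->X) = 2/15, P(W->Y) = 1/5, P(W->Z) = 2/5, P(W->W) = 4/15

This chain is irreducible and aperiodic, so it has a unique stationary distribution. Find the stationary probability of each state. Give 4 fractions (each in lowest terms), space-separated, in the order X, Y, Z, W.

The stationary distribution satisfies pi = pi * P, i.e.:
  pi_X = 2/15*pi_X + 2/15*pi_Y + 1/15*pi_Z + 2/15*pi_W
  pi_Y = 4/15*pi_X + 1/3*pi_Y + 3/5*pi_Z + 1/5*pi_W
  pi_Z = 2/5*pi_X + 1/5*pi_Y + 1/5*pi_Z + 2/5*pi_W
  pi_W = 1/5*pi_X + 1/3*pi_Y + 2/15*pi_Z + 4/15*pi_W
with normalization: pi_X + pi_Y + pi_Z + pi_W = 1.

Using the first 3 balance equations plus normalization, the linear system A*pi = b is:
  [-13/15, 2/15, 1/15, 2/15] . pi = 0
  [4/15, -2/3, 3/5, 1/5] . pi = 0
  [2/5, 1/5, -4/5, 2/5] . pi = 0
  [1, 1, 1, 1] . pi = 1

Solving yields:
  pi_X = 145/1259
  pi_Y = 460/1259
  pi_Z = 343/1259
  pi_W = 311/1259

Verification (pi * P):
  145/1259*2/15 + 460/1259*2/15 + 343/1259*1/15 + 311/1259*2/15 = 145/1259 = pi_X  (ok)
  145/1259*4/15 + 460/1259*1/3 + 343/1259*3/5 + 311/1259*1/5 = 460/1259 = pi_Y  (ok)
  145/1259*2/5 + 460/1259*1/5 + 343/1259*1/5 + 311/1259*2/5 = 343/1259 = pi_Z  (ok)
  145/1259*1/5 + 460/1259*1/3 + 343/1259*2/15 + 311/1259*4/15 = 311/1259 = pi_W  (ok)

Answer: 145/1259 460/1259 343/1259 311/1259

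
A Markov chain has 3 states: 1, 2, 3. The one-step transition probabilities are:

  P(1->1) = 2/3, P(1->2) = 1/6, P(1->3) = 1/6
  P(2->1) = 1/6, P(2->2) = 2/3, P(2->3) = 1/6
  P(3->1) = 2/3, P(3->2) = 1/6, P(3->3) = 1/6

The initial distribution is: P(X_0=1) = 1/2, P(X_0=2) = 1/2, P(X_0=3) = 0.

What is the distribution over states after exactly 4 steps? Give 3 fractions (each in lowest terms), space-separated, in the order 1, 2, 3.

Propagating the distribution step by step (d_{t+1} = d_t * P):
d_0 = (1=1/2, 2=1/2, 3=0)
  d_1[1] = 1/2*2/3 + 1/2*1/6 + 0*2/3 = 5/12
  d_1[2] = 1/2*1/6 + 1/2*2/3 + 0*1/6 = 5/12
  d_1[3] = 1/2*1/6 + 1/2*1/6 + 0*1/6 = 1/6
d_1 = (1=5/12, 2=5/12, 3=1/6)
  d_2[1] = 5/12*2/3 + 5/12*1/6 + 1/6*2/3 = 11/24
  d_2[2] = 5/12*1/6 + 5/12*2/3 + 1/6*1/6 = 3/8
  d_2[3] = 5/12*1/6 + 5/12*1/6 + 1/6*1/6 = 1/6
d_2 = (1=11/24, 2=3/8, 3=1/6)
  d_3[1] = 11/24*2/3 + 3/8*1/6 + 1/6*2/3 = 23/48
  d_3[2] = 11/24*1/6 + 3/8*2/3 + 1/6*1/6 = 17/48
  d_3[3] = 11/24*1/6 + 3/8*1/6 + 1/6*1/6 = 1/6
d_3 = (1=23/48, 2=17/48, 3=1/6)
  d_4[1] = 23/48*2/3 + 17/48*1/6 + 1/6*2/3 = 47/96
  d_4[2] = 23/48*1/6 + 17/48*2/3 + 1/6*1/6 = 11/32
  d_4[3] = 23/48*1/6 + 17/48*1/6 + 1/6*1/6 = 1/6
d_4 = (1=47/96, 2=11/32, 3=1/6)

Answer: 47/96 11/32 1/6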